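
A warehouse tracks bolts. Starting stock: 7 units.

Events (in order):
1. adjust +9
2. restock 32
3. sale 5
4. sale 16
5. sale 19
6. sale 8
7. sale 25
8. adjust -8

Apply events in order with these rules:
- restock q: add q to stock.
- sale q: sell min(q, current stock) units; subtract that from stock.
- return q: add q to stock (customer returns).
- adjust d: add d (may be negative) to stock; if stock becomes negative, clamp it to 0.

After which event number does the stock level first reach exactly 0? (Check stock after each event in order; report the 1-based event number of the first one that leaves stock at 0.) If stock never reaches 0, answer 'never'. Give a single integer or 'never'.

Processing events:
Start: stock = 7
  Event 1 (adjust +9): 7 + 9 = 16
  Event 2 (restock 32): 16 + 32 = 48
  Event 3 (sale 5): sell min(5,48)=5. stock: 48 - 5 = 43. total_sold = 5
  Event 4 (sale 16): sell min(16,43)=16. stock: 43 - 16 = 27. total_sold = 21
  Event 5 (sale 19): sell min(19,27)=19. stock: 27 - 19 = 8. total_sold = 40
  Event 6 (sale 8): sell min(8,8)=8. stock: 8 - 8 = 0. total_sold = 48
  Event 7 (sale 25): sell min(25,0)=0. stock: 0 - 0 = 0. total_sold = 48
  Event 8 (adjust -8): 0 + -8 = 0 (clamped to 0)
Final: stock = 0, total_sold = 48

First zero at event 6.

Answer: 6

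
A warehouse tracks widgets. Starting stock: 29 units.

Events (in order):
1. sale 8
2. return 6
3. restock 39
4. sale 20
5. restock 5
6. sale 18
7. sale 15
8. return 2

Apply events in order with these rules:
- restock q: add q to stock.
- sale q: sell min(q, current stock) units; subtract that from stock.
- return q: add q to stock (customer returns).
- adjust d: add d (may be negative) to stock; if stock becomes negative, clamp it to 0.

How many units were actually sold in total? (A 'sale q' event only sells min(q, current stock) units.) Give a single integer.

Answer: 61

Derivation:
Processing events:
Start: stock = 29
  Event 1 (sale 8): sell min(8,29)=8. stock: 29 - 8 = 21. total_sold = 8
  Event 2 (return 6): 21 + 6 = 27
  Event 3 (restock 39): 27 + 39 = 66
  Event 4 (sale 20): sell min(20,66)=20. stock: 66 - 20 = 46. total_sold = 28
  Event 5 (restock 5): 46 + 5 = 51
  Event 6 (sale 18): sell min(18,51)=18. stock: 51 - 18 = 33. total_sold = 46
  Event 7 (sale 15): sell min(15,33)=15. stock: 33 - 15 = 18. total_sold = 61
  Event 8 (return 2): 18 + 2 = 20
Final: stock = 20, total_sold = 61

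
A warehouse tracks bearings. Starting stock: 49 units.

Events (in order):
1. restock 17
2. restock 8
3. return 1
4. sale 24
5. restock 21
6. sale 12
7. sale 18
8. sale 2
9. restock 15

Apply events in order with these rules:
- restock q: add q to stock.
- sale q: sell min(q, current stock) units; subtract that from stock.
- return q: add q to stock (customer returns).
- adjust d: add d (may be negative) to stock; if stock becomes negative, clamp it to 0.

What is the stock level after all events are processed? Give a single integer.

Answer: 55

Derivation:
Processing events:
Start: stock = 49
  Event 1 (restock 17): 49 + 17 = 66
  Event 2 (restock 8): 66 + 8 = 74
  Event 3 (return 1): 74 + 1 = 75
  Event 4 (sale 24): sell min(24,75)=24. stock: 75 - 24 = 51. total_sold = 24
  Event 5 (restock 21): 51 + 21 = 72
  Event 6 (sale 12): sell min(12,72)=12. stock: 72 - 12 = 60. total_sold = 36
  Event 7 (sale 18): sell min(18,60)=18. stock: 60 - 18 = 42. total_sold = 54
  Event 8 (sale 2): sell min(2,42)=2. stock: 42 - 2 = 40. total_sold = 56
  Event 9 (restock 15): 40 + 15 = 55
Final: stock = 55, total_sold = 56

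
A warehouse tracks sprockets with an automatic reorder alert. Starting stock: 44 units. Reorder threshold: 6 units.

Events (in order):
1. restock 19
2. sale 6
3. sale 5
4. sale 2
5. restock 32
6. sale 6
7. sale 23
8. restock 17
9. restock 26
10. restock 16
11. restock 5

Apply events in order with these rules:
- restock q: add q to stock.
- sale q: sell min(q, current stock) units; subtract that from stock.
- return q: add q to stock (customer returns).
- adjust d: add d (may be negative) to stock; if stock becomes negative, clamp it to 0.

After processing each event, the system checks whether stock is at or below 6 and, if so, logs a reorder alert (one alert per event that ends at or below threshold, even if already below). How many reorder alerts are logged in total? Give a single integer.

Answer: 0

Derivation:
Processing events:
Start: stock = 44
  Event 1 (restock 19): 44 + 19 = 63
  Event 2 (sale 6): sell min(6,63)=6. stock: 63 - 6 = 57. total_sold = 6
  Event 3 (sale 5): sell min(5,57)=5. stock: 57 - 5 = 52. total_sold = 11
  Event 4 (sale 2): sell min(2,52)=2. stock: 52 - 2 = 50. total_sold = 13
  Event 5 (restock 32): 50 + 32 = 82
  Event 6 (sale 6): sell min(6,82)=6. stock: 82 - 6 = 76. total_sold = 19
  Event 7 (sale 23): sell min(23,76)=23. stock: 76 - 23 = 53. total_sold = 42
  Event 8 (restock 17): 53 + 17 = 70
  Event 9 (restock 26): 70 + 26 = 96
  Event 10 (restock 16): 96 + 16 = 112
  Event 11 (restock 5): 112 + 5 = 117
Final: stock = 117, total_sold = 42

Checking against threshold 6:
  After event 1: stock=63 > 6
  After event 2: stock=57 > 6
  After event 3: stock=52 > 6
  After event 4: stock=50 > 6
  After event 5: stock=82 > 6
  After event 6: stock=76 > 6
  After event 7: stock=53 > 6
  After event 8: stock=70 > 6
  After event 9: stock=96 > 6
  After event 10: stock=112 > 6
  After event 11: stock=117 > 6
Alert events: []. Count = 0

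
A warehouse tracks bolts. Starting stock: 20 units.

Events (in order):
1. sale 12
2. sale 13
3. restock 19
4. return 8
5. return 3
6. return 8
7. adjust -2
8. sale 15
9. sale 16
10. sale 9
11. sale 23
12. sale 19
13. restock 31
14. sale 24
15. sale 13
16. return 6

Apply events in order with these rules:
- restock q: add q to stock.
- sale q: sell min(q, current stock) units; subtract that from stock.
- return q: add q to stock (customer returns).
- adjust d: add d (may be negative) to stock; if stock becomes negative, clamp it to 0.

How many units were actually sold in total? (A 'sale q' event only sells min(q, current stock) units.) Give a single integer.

Processing events:
Start: stock = 20
  Event 1 (sale 12): sell min(12,20)=12. stock: 20 - 12 = 8. total_sold = 12
  Event 2 (sale 13): sell min(13,8)=8. stock: 8 - 8 = 0. total_sold = 20
  Event 3 (restock 19): 0 + 19 = 19
  Event 4 (return 8): 19 + 8 = 27
  Event 5 (return 3): 27 + 3 = 30
  Event 6 (return 8): 30 + 8 = 38
  Event 7 (adjust -2): 38 + -2 = 36
  Event 8 (sale 15): sell min(15,36)=15. stock: 36 - 15 = 21. total_sold = 35
  Event 9 (sale 16): sell min(16,21)=16. stock: 21 - 16 = 5. total_sold = 51
  Event 10 (sale 9): sell min(9,5)=5. stock: 5 - 5 = 0. total_sold = 56
  Event 11 (sale 23): sell min(23,0)=0. stock: 0 - 0 = 0. total_sold = 56
  Event 12 (sale 19): sell min(19,0)=0. stock: 0 - 0 = 0. total_sold = 56
  Event 13 (restock 31): 0 + 31 = 31
  Event 14 (sale 24): sell min(24,31)=24. stock: 31 - 24 = 7. total_sold = 80
  Event 15 (sale 13): sell min(13,7)=7. stock: 7 - 7 = 0. total_sold = 87
  Event 16 (return 6): 0 + 6 = 6
Final: stock = 6, total_sold = 87

Answer: 87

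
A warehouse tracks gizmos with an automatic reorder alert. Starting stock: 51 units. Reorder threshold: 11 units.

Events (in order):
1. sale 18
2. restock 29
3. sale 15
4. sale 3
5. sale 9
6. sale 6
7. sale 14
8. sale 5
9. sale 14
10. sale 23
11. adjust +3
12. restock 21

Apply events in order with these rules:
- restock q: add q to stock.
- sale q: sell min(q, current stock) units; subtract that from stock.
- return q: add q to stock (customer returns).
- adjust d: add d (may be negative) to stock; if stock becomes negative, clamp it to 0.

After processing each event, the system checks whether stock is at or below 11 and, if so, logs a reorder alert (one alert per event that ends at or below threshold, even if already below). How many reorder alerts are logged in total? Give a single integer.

Answer: 4

Derivation:
Processing events:
Start: stock = 51
  Event 1 (sale 18): sell min(18,51)=18. stock: 51 - 18 = 33. total_sold = 18
  Event 2 (restock 29): 33 + 29 = 62
  Event 3 (sale 15): sell min(15,62)=15. stock: 62 - 15 = 47. total_sold = 33
  Event 4 (sale 3): sell min(3,47)=3. stock: 47 - 3 = 44. total_sold = 36
  Event 5 (sale 9): sell min(9,44)=9. stock: 44 - 9 = 35. total_sold = 45
  Event 6 (sale 6): sell min(6,35)=6. stock: 35 - 6 = 29. total_sold = 51
  Event 7 (sale 14): sell min(14,29)=14. stock: 29 - 14 = 15. total_sold = 65
  Event 8 (sale 5): sell min(5,15)=5. stock: 15 - 5 = 10. total_sold = 70
  Event 9 (sale 14): sell min(14,10)=10. stock: 10 - 10 = 0. total_sold = 80
  Event 10 (sale 23): sell min(23,0)=0. stock: 0 - 0 = 0. total_sold = 80
  Event 11 (adjust +3): 0 + 3 = 3
  Event 12 (restock 21): 3 + 21 = 24
Final: stock = 24, total_sold = 80

Checking against threshold 11:
  After event 1: stock=33 > 11
  After event 2: stock=62 > 11
  After event 3: stock=47 > 11
  After event 4: stock=44 > 11
  After event 5: stock=35 > 11
  After event 6: stock=29 > 11
  After event 7: stock=15 > 11
  After event 8: stock=10 <= 11 -> ALERT
  After event 9: stock=0 <= 11 -> ALERT
  After event 10: stock=0 <= 11 -> ALERT
  After event 11: stock=3 <= 11 -> ALERT
  After event 12: stock=24 > 11
Alert events: [8, 9, 10, 11]. Count = 4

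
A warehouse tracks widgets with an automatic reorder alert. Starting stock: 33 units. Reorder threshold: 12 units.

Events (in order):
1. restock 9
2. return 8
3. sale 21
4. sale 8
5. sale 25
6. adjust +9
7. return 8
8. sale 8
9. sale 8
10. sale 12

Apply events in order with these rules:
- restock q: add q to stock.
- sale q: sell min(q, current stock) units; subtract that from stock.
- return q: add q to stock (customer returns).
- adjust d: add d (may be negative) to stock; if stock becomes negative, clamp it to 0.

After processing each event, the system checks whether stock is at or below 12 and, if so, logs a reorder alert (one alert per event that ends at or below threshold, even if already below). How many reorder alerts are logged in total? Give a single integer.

Processing events:
Start: stock = 33
  Event 1 (restock 9): 33 + 9 = 42
  Event 2 (return 8): 42 + 8 = 50
  Event 3 (sale 21): sell min(21,50)=21. stock: 50 - 21 = 29. total_sold = 21
  Event 4 (sale 8): sell min(8,29)=8. stock: 29 - 8 = 21. total_sold = 29
  Event 5 (sale 25): sell min(25,21)=21. stock: 21 - 21 = 0. total_sold = 50
  Event 6 (adjust +9): 0 + 9 = 9
  Event 7 (return 8): 9 + 8 = 17
  Event 8 (sale 8): sell min(8,17)=8. stock: 17 - 8 = 9. total_sold = 58
  Event 9 (sale 8): sell min(8,9)=8. stock: 9 - 8 = 1. total_sold = 66
  Event 10 (sale 12): sell min(12,1)=1. stock: 1 - 1 = 0. total_sold = 67
Final: stock = 0, total_sold = 67

Checking against threshold 12:
  After event 1: stock=42 > 12
  After event 2: stock=50 > 12
  After event 3: stock=29 > 12
  After event 4: stock=21 > 12
  After event 5: stock=0 <= 12 -> ALERT
  After event 6: stock=9 <= 12 -> ALERT
  After event 7: stock=17 > 12
  After event 8: stock=9 <= 12 -> ALERT
  After event 9: stock=1 <= 12 -> ALERT
  After event 10: stock=0 <= 12 -> ALERT
Alert events: [5, 6, 8, 9, 10]. Count = 5

Answer: 5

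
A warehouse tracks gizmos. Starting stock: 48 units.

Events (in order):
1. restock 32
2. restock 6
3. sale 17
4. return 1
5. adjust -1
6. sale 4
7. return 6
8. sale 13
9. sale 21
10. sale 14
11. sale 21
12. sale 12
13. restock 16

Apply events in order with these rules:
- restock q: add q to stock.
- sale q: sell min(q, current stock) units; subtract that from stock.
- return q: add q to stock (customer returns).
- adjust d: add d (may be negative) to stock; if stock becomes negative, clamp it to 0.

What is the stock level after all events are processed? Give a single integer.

Processing events:
Start: stock = 48
  Event 1 (restock 32): 48 + 32 = 80
  Event 2 (restock 6): 80 + 6 = 86
  Event 3 (sale 17): sell min(17,86)=17. stock: 86 - 17 = 69. total_sold = 17
  Event 4 (return 1): 69 + 1 = 70
  Event 5 (adjust -1): 70 + -1 = 69
  Event 6 (sale 4): sell min(4,69)=4. stock: 69 - 4 = 65. total_sold = 21
  Event 7 (return 6): 65 + 6 = 71
  Event 8 (sale 13): sell min(13,71)=13. stock: 71 - 13 = 58. total_sold = 34
  Event 9 (sale 21): sell min(21,58)=21. stock: 58 - 21 = 37. total_sold = 55
  Event 10 (sale 14): sell min(14,37)=14. stock: 37 - 14 = 23. total_sold = 69
  Event 11 (sale 21): sell min(21,23)=21. stock: 23 - 21 = 2. total_sold = 90
  Event 12 (sale 12): sell min(12,2)=2. stock: 2 - 2 = 0. total_sold = 92
  Event 13 (restock 16): 0 + 16 = 16
Final: stock = 16, total_sold = 92

Answer: 16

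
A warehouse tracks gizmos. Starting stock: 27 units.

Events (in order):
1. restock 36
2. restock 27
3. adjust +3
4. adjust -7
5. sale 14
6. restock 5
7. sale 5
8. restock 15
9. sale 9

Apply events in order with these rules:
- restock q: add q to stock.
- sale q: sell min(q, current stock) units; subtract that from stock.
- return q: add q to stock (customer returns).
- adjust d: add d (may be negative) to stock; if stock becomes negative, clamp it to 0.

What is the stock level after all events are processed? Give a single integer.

Answer: 78

Derivation:
Processing events:
Start: stock = 27
  Event 1 (restock 36): 27 + 36 = 63
  Event 2 (restock 27): 63 + 27 = 90
  Event 3 (adjust +3): 90 + 3 = 93
  Event 4 (adjust -7): 93 + -7 = 86
  Event 5 (sale 14): sell min(14,86)=14. stock: 86 - 14 = 72. total_sold = 14
  Event 6 (restock 5): 72 + 5 = 77
  Event 7 (sale 5): sell min(5,77)=5. stock: 77 - 5 = 72. total_sold = 19
  Event 8 (restock 15): 72 + 15 = 87
  Event 9 (sale 9): sell min(9,87)=9. stock: 87 - 9 = 78. total_sold = 28
Final: stock = 78, total_sold = 28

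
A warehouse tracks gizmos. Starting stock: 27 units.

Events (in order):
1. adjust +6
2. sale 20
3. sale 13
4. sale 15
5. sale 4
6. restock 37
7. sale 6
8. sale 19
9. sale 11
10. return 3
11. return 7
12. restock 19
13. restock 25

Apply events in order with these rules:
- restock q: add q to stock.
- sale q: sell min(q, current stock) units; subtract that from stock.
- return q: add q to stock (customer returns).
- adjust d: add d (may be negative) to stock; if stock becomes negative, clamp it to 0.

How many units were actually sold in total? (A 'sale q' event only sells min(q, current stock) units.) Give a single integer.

Answer: 69

Derivation:
Processing events:
Start: stock = 27
  Event 1 (adjust +6): 27 + 6 = 33
  Event 2 (sale 20): sell min(20,33)=20. stock: 33 - 20 = 13. total_sold = 20
  Event 3 (sale 13): sell min(13,13)=13. stock: 13 - 13 = 0. total_sold = 33
  Event 4 (sale 15): sell min(15,0)=0. stock: 0 - 0 = 0. total_sold = 33
  Event 5 (sale 4): sell min(4,0)=0. stock: 0 - 0 = 0. total_sold = 33
  Event 6 (restock 37): 0 + 37 = 37
  Event 7 (sale 6): sell min(6,37)=6. stock: 37 - 6 = 31. total_sold = 39
  Event 8 (sale 19): sell min(19,31)=19. stock: 31 - 19 = 12. total_sold = 58
  Event 9 (sale 11): sell min(11,12)=11. stock: 12 - 11 = 1. total_sold = 69
  Event 10 (return 3): 1 + 3 = 4
  Event 11 (return 7): 4 + 7 = 11
  Event 12 (restock 19): 11 + 19 = 30
  Event 13 (restock 25): 30 + 25 = 55
Final: stock = 55, total_sold = 69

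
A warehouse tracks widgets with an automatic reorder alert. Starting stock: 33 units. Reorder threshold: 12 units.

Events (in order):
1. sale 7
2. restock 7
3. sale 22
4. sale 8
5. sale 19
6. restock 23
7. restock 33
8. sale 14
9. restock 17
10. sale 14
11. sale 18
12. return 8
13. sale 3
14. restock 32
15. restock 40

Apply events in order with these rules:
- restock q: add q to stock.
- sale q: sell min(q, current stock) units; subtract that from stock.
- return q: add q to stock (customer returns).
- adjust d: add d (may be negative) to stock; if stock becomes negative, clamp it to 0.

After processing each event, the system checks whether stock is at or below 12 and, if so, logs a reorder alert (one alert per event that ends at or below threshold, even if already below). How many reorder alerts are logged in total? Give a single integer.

Processing events:
Start: stock = 33
  Event 1 (sale 7): sell min(7,33)=7. stock: 33 - 7 = 26. total_sold = 7
  Event 2 (restock 7): 26 + 7 = 33
  Event 3 (sale 22): sell min(22,33)=22. stock: 33 - 22 = 11. total_sold = 29
  Event 4 (sale 8): sell min(8,11)=8. stock: 11 - 8 = 3. total_sold = 37
  Event 5 (sale 19): sell min(19,3)=3. stock: 3 - 3 = 0. total_sold = 40
  Event 6 (restock 23): 0 + 23 = 23
  Event 7 (restock 33): 23 + 33 = 56
  Event 8 (sale 14): sell min(14,56)=14. stock: 56 - 14 = 42. total_sold = 54
  Event 9 (restock 17): 42 + 17 = 59
  Event 10 (sale 14): sell min(14,59)=14. stock: 59 - 14 = 45. total_sold = 68
  Event 11 (sale 18): sell min(18,45)=18. stock: 45 - 18 = 27. total_sold = 86
  Event 12 (return 8): 27 + 8 = 35
  Event 13 (sale 3): sell min(3,35)=3. stock: 35 - 3 = 32. total_sold = 89
  Event 14 (restock 32): 32 + 32 = 64
  Event 15 (restock 40): 64 + 40 = 104
Final: stock = 104, total_sold = 89

Checking against threshold 12:
  After event 1: stock=26 > 12
  After event 2: stock=33 > 12
  After event 3: stock=11 <= 12 -> ALERT
  After event 4: stock=3 <= 12 -> ALERT
  After event 5: stock=0 <= 12 -> ALERT
  After event 6: stock=23 > 12
  After event 7: stock=56 > 12
  After event 8: stock=42 > 12
  After event 9: stock=59 > 12
  After event 10: stock=45 > 12
  After event 11: stock=27 > 12
  After event 12: stock=35 > 12
  After event 13: stock=32 > 12
  After event 14: stock=64 > 12
  After event 15: stock=104 > 12
Alert events: [3, 4, 5]. Count = 3

Answer: 3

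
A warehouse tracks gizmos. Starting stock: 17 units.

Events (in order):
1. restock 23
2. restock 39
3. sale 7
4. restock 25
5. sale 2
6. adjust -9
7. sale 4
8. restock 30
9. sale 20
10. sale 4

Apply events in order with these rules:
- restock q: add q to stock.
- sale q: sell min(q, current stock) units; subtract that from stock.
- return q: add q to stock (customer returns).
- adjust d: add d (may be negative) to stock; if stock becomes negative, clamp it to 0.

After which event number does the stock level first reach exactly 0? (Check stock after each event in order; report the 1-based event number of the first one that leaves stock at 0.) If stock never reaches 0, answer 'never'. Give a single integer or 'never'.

Processing events:
Start: stock = 17
  Event 1 (restock 23): 17 + 23 = 40
  Event 2 (restock 39): 40 + 39 = 79
  Event 3 (sale 7): sell min(7,79)=7. stock: 79 - 7 = 72. total_sold = 7
  Event 4 (restock 25): 72 + 25 = 97
  Event 5 (sale 2): sell min(2,97)=2. stock: 97 - 2 = 95. total_sold = 9
  Event 6 (adjust -9): 95 + -9 = 86
  Event 7 (sale 4): sell min(4,86)=4. stock: 86 - 4 = 82. total_sold = 13
  Event 8 (restock 30): 82 + 30 = 112
  Event 9 (sale 20): sell min(20,112)=20. stock: 112 - 20 = 92. total_sold = 33
  Event 10 (sale 4): sell min(4,92)=4. stock: 92 - 4 = 88. total_sold = 37
Final: stock = 88, total_sold = 37

Stock never reaches 0.

Answer: never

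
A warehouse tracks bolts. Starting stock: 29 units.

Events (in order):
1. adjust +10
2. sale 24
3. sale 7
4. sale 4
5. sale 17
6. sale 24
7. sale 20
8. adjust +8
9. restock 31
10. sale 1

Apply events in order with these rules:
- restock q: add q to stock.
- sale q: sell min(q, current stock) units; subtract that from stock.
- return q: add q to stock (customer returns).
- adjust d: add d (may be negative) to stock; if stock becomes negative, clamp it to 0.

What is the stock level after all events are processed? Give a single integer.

Answer: 38

Derivation:
Processing events:
Start: stock = 29
  Event 1 (adjust +10): 29 + 10 = 39
  Event 2 (sale 24): sell min(24,39)=24. stock: 39 - 24 = 15. total_sold = 24
  Event 3 (sale 7): sell min(7,15)=7. stock: 15 - 7 = 8. total_sold = 31
  Event 4 (sale 4): sell min(4,8)=4. stock: 8 - 4 = 4. total_sold = 35
  Event 5 (sale 17): sell min(17,4)=4. stock: 4 - 4 = 0. total_sold = 39
  Event 6 (sale 24): sell min(24,0)=0. stock: 0 - 0 = 0. total_sold = 39
  Event 7 (sale 20): sell min(20,0)=0. stock: 0 - 0 = 0. total_sold = 39
  Event 8 (adjust +8): 0 + 8 = 8
  Event 9 (restock 31): 8 + 31 = 39
  Event 10 (sale 1): sell min(1,39)=1. stock: 39 - 1 = 38. total_sold = 40
Final: stock = 38, total_sold = 40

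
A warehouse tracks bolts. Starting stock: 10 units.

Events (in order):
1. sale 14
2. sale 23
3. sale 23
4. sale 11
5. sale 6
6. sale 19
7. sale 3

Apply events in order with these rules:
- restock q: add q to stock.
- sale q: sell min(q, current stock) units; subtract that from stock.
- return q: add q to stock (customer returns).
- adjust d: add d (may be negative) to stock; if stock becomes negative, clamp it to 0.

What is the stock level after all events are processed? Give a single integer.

Answer: 0

Derivation:
Processing events:
Start: stock = 10
  Event 1 (sale 14): sell min(14,10)=10. stock: 10 - 10 = 0. total_sold = 10
  Event 2 (sale 23): sell min(23,0)=0. stock: 0 - 0 = 0. total_sold = 10
  Event 3 (sale 23): sell min(23,0)=0. stock: 0 - 0 = 0. total_sold = 10
  Event 4 (sale 11): sell min(11,0)=0. stock: 0 - 0 = 0. total_sold = 10
  Event 5 (sale 6): sell min(6,0)=0. stock: 0 - 0 = 0. total_sold = 10
  Event 6 (sale 19): sell min(19,0)=0. stock: 0 - 0 = 0. total_sold = 10
  Event 7 (sale 3): sell min(3,0)=0. stock: 0 - 0 = 0. total_sold = 10
Final: stock = 0, total_sold = 10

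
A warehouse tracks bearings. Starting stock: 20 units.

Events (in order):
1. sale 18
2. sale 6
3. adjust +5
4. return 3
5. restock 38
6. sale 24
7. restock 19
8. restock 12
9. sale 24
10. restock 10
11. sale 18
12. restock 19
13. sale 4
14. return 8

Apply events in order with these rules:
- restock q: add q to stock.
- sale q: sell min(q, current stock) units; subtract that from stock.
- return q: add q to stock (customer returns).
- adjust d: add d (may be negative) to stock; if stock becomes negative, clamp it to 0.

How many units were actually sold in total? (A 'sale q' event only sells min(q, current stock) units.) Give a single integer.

Answer: 90

Derivation:
Processing events:
Start: stock = 20
  Event 1 (sale 18): sell min(18,20)=18. stock: 20 - 18 = 2. total_sold = 18
  Event 2 (sale 6): sell min(6,2)=2. stock: 2 - 2 = 0. total_sold = 20
  Event 3 (adjust +5): 0 + 5 = 5
  Event 4 (return 3): 5 + 3 = 8
  Event 5 (restock 38): 8 + 38 = 46
  Event 6 (sale 24): sell min(24,46)=24. stock: 46 - 24 = 22. total_sold = 44
  Event 7 (restock 19): 22 + 19 = 41
  Event 8 (restock 12): 41 + 12 = 53
  Event 9 (sale 24): sell min(24,53)=24. stock: 53 - 24 = 29. total_sold = 68
  Event 10 (restock 10): 29 + 10 = 39
  Event 11 (sale 18): sell min(18,39)=18. stock: 39 - 18 = 21. total_sold = 86
  Event 12 (restock 19): 21 + 19 = 40
  Event 13 (sale 4): sell min(4,40)=4. stock: 40 - 4 = 36. total_sold = 90
  Event 14 (return 8): 36 + 8 = 44
Final: stock = 44, total_sold = 90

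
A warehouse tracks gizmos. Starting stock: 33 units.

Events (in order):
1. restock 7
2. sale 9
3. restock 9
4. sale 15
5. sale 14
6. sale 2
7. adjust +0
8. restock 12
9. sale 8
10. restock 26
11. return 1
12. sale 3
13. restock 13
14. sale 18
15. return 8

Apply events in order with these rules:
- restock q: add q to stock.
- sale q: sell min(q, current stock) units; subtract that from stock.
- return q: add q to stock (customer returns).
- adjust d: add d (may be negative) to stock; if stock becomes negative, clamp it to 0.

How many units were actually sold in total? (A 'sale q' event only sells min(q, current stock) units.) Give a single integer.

Answer: 69

Derivation:
Processing events:
Start: stock = 33
  Event 1 (restock 7): 33 + 7 = 40
  Event 2 (sale 9): sell min(9,40)=9. stock: 40 - 9 = 31. total_sold = 9
  Event 3 (restock 9): 31 + 9 = 40
  Event 4 (sale 15): sell min(15,40)=15. stock: 40 - 15 = 25. total_sold = 24
  Event 5 (sale 14): sell min(14,25)=14. stock: 25 - 14 = 11. total_sold = 38
  Event 6 (sale 2): sell min(2,11)=2. stock: 11 - 2 = 9. total_sold = 40
  Event 7 (adjust +0): 9 + 0 = 9
  Event 8 (restock 12): 9 + 12 = 21
  Event 9 (sale 8): sell min(8,21)=8. stock: 21 - 8 = 13. total_sold = 48
  Event 10 (restock 26): 13 + 26 = 39
  Event 11 (return 1): 39 + 1 = 40
  Event 12 (sale 3): sell min(3,40)=3. stock: 40 - 3 = 37. total_sold = 51
  Event 13 (restock 13): 37 + 13 = 50
  Event 14 (sale 18): sell min(18,50)=18. stock: 50 - 18 = 32. total_sold = 69
  Event 15 (return 8): 32 + 8 = 40
Final: stock = 40, total_sold = 69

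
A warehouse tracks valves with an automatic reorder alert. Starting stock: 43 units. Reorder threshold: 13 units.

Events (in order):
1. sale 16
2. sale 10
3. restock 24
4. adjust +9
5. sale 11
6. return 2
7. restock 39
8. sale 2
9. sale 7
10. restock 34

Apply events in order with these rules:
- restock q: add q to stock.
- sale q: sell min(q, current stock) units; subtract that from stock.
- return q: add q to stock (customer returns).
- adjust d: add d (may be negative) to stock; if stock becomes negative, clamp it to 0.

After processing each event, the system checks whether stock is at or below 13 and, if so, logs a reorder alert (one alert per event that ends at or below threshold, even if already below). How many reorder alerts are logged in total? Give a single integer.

Processing events:
Start: stock = 43
  Event 1 (sale 16): sell min(16,43)=16. stock: 43 - 16 = 27. total_sold = 16
  Event 2 (sale 10): sell min(10,27)=10. stock: 27 - 10 = 17. total_sold = 26
  Event 3 (restock 24): 17 + 24 = 41
  Event 4 (adjust +9): 41 + 9 = 50
  Event 5 (sale 11): sell min(11,50)=11. stock: 50 - 11 = 39. total_sold = 37
  Event 6 (return 2): 39 + 2 = 41
  Event 7 (restock 39): 41 + 39 = 80
  Event 8 (sale 2): sell min(2,80)=2. stock: 80 - 2 = 78. total_sold = 39
  Event 9 (sale 7): sell min(7,78)=7. stock: 78 - 7 = 71. total_sold = 46
  Event 10 (restock 34): 71 + 34 = 105
Final: stock = 105, total_sold = 46

Checking against threshold 13:
  After event 1: stock=27 > 13
  After event 2: stock=17 > 13
  After event 3: stock=41 > 13
  After event 4: stock=50 > 13
  After event 5: stock=39 > 13
  After event 6: stock=41 > 13
  After event 7: stock=80 > 13
  After event 8: stock=78 > 13
  After event 9: stock=71 > 13
  After event 10: stock=105 > 13
Alert events: []. Count = 0

Answer: 0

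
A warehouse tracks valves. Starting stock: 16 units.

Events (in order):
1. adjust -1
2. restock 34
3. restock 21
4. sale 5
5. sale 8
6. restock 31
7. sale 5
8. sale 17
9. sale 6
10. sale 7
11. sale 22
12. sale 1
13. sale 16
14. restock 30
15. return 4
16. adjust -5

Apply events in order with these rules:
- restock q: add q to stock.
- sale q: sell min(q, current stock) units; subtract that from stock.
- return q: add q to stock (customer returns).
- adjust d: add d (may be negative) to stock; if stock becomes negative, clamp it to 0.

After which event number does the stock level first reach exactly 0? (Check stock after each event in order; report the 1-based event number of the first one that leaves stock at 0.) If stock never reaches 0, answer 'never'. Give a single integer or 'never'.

Answer: never

Derivation:
Processing events:
Start: stock = 16
  Event 1 (adjust -1): 16 + -1 = 15
  Event 2 (restock 34): 15 + 34 = 49
  Event 3 (restock 21): 49 + 21 = 70
  Event 4 (sale 5): sell min(5,70)=5. stock: 70 - 5 = 65. total_sold = 5
  Event 5 (sale 8): sell min(8,65)=8. stock: 65 - 8 = 57. total_sold = 13
  Event 6 (restock 31): 57 + 31 = 88
  Event 7 (sale 5): sell min(5,88)=5. stock: 88 - 5 = 83. total_sold = 18
  Event 8 (sale 17): sell min(17,83)=17. stock: 83 - 17 = 66. total_sold = 35
  Event 9 (sale 6): sell min(6,66)=6. stock: 66 - 6 = 60. total_sold = 41
  Event 10 (sale 7): sell min(7,60)=7. stock: 60 - 7 = 53. total_sold = 48
  Event 11 (sale 22): sell min(22,53)=22. stock: 53 - 22 = 31. total_sold = 70
  Event 12 (sale 1): sell min(1,31)=1. stock: 31 - 1 = 30. total_sold = 71
  Event 13 (sale 16): sell min(16,30)=16. stock: 30 - 16 = 14. total_sold = 87
  Event 14 (restock 30): 14 + 30 = 44
  Event 15 (return 4): 44 + 4 = 48
  Event 16 (adjust -5): 48 + -5 = 43
Final: stock = 43, total_sold = 87

Stock never reaches 0.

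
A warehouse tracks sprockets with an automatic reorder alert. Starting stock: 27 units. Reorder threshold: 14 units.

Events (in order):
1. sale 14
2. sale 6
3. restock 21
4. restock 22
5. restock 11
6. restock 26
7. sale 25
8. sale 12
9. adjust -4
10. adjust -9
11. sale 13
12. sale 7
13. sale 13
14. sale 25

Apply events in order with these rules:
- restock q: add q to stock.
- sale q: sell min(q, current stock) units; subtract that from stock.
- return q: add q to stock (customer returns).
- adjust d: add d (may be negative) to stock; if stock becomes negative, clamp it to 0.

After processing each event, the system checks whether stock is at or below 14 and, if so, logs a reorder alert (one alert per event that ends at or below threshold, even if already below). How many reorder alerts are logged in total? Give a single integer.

Processing events:
Start: stock = 27
  Event 1 (sale 14): sell min(14,27)=14. stock: 27 - 14 = 13. total_sold = 14
  Event 2 (sale 6): sell min(6,13)=6. stock: 13 - 6 = 7. total_sold = 20
  Event 3 (restock 21): 7 + 21 = 28
  Event 4 (restock 22): 28 + 22 = 50
  Event 5 (restock 11): 50 + 11 = 61
  Event 6 (restock 26): 61 + 26 = 87
  Event 7 (sale 25): sell min(25,87)=25. stock: 87 - 25 = 62. total_sold = 45
  Event 8 (sale 12): sell min(12,62)=12. stock: 62 - 12 = 50. total_sold = 57
  Event 9 (adjust -4): 50 + -4 = 46
  Event 10 (adjust -9): 46 + -9 = 37
  Event 11 (sale 13): sell min(13,37)=13. stock: 37 - 13 = 24. total_sold = 70
  Event 12 (sale 7): sell min(7,24)=7. stock: 24 - 7 = 17. total_sold = 77
  Event 13 (sale 13): sell min(13,17)=13. stock: 17 - 13 = 4. total_sold = 90
  Event 14 (sale 25): sell min(25,4)=4. stock: 4 - 4 = 0. total_sold = 94
Final: stock = 0, total_sold = 94

Checking against threshold 14:
  After event 1: stock=13 <= 14 -> ALERT
  After event 2: stock=7 <= 14 -> ALERT
  After event 3: stock=28 > 14
  After event 4: stock=50 > 14
  After event 5: stock=61 > 14
  After event 6: stock=87 > 14
  After event 7: stock=62 > 14
  After event 8: stock=50 > 14
  After event 9: stock=46 > 14
  After event 10: stock=37 > 14
  After event 11: stock=24 > 14
  After event 12: stock=17 > 14
  After event 13: stock=4 <= 14 -> ALERT
  After event 14: stock=0 <= 14 -> ALERT
Alert events: [1, 2, 13, 14]. Count = 4

Answer: 4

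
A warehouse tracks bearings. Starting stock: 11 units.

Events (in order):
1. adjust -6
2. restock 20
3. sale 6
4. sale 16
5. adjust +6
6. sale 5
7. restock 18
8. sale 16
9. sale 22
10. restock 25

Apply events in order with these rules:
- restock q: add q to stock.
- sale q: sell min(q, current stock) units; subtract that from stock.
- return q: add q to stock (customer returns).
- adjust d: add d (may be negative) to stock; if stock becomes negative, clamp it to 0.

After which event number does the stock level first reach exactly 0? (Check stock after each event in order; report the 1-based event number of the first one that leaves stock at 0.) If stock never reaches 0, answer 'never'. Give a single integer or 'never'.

Answer: 9

Derivation:
Processing events:
Start: stock = 11
  Event 1 (adjust -6): 11 + -6 = 5
  Event 2 (restock 20): 5 + 20 = 25
  Event 3 (sale 6): sell min(6,25)=6. stock: 25 - 6 = 19. total_sold = 6
  Event 4 (sale 16): sell min(16,19)=16. stock: 19 - 16 = 3. total_sold = 22
  Event 5 (adjust +6): 3 + 6 = 9
  Event 6 (sale 5): sell min(5,9)=5. stock: 9 - 5 = 4. total_sold = 27
  Event 7 (restock 18): 4 + 18 = 22
  Event 8 (sale 16): sell min(16,22)=16. stock: 22 - 16 = 6. total_sold = 43
  Event 9 (sale 22): sell min(22,6)=6. stock: 6 - 6 = 0. total_sold = 49
  Event 10 (restock 25): 0 + 25 = 25
Final: stock = 25, total_sold = 49

First zero at event 9.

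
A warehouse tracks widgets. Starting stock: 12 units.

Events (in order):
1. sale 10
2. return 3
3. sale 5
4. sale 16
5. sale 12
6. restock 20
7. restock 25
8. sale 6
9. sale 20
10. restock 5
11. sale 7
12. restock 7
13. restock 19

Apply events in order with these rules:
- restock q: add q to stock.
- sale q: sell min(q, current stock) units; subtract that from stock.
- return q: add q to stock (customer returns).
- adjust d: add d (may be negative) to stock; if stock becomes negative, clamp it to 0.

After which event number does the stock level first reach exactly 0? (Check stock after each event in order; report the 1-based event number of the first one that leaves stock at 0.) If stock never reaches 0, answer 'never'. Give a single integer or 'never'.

Answer: 3

Derivation:
Processing events:
Start: stock = 12
  Event 1 (sale 10): sell min(10,12)=10. stock: 12 - 10 = 2. total_sold = 10
  Event 2 (return 3): 2 + 3 = 5
  Event 3 (sale 5): sell min(5,5)=5. stock: 5 - 5 = 0. total_sold = 15
  Event 4 (sale 16): sell min(16,0)=0. stock: 0 - 0 = 0. total_sold = 15
  Event 5 (sale 12): sell min(12,0)=0. stock: 0 - 0 = 0. total_sold = 15
  Event 6 (restock 20): 0 + 20 = 20
  Event 7 (restock 25): 20 + 25 = 45
  Event 8 (sale 6): sell min(6,45)=6. stock: 45 - 6 = 39. total_sold = 21
  Event 9 (sale 20): sell min(20,39)=20. stock: 39 - 20 = 19. total_sold = 41
  Event 10 (restock 5): 19 + 5 = 24
  Event 11 (sale 7): sell min(7,24)=7. stock: 24 - 7 = 17. total_sold = 48
  Event 12 (restock 7): 17 + 7 = 24
  Event 13 (restock 19): 24 + 19 = 43
Final: stock = 43, total_sold = 48

First zero at event 3.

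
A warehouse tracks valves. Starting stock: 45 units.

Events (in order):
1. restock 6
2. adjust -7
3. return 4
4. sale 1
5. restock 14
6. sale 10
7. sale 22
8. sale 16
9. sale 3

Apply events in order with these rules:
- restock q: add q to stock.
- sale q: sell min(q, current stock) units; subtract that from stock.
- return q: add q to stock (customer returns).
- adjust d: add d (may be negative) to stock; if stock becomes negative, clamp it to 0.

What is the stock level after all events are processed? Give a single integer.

Answer: 10

Derivation:
Processing events:
Start: stock = 45
  Event 1 (restock 6): 45 + 6 = 51
  Event 2 (adjust -7): 51 + -7 = 44
  Event 3 (return 4): 44 + 4 = 48
  Event 4 (sale 1): sell min(1,48)=1. stock: 48 - 1 = 47. total_sold = 1
  Event 5 (restock 14): 47 + 14 = 61
  Event 6 (sale 10): sell min(10,61)=10. stock: 61 - 10 = 51. total_sold = 11
  Event 7 (sale 22): sell min(22,51)=22. stock: 51 - 22 = 29. total_sold = 33
  Event 8 (sale 16): sell min(16,29)=16. stock: 29 - 16 = 13. total_sold = 49
  Event 9 (sale 3): sell min(3,13)=3. stock: 13 - 3 = 10. total_sold = 52
Final: stock = 10, total_sold = 52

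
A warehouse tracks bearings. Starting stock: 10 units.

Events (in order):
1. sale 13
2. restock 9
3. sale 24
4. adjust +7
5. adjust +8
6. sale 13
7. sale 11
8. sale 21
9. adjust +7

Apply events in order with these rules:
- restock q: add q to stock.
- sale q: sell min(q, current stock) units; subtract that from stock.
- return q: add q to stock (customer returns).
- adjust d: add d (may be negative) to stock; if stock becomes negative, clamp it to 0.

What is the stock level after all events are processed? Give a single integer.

Processing events:
Start: stock = 10
  Event 1 (sale 13): sell min(13,10)=10. stock: 10 - 10 = 0. total_sold = 10
  Event 2 (restock 9): 0 + 9 = 9
  Event 3 (sale 24): sell min(24,9)=9. stock: 9 - 9 = 0. total_sold = 19
  Event 4 (adjust +7): 0 + 7 = 7
  Event 5 (adjust +8): 7 + 8 = 15
  Event 6 (sale 13): sell min(13,15)=13. stock: 15 - 13 = 2. total_sold = 32
  Event 7 (sale 11): sell min(11,2)=2. stock: 2 - 2 = 0. total_sold = 34
  Event 8 (sale 21): sell min(21,0)=0. stock: 0 - 0 = 0. total_sold = 34
  Event 9 (adjust +7): 0 + 7 = 7
Final: stock = 7, total_sold = 34

Answer: 7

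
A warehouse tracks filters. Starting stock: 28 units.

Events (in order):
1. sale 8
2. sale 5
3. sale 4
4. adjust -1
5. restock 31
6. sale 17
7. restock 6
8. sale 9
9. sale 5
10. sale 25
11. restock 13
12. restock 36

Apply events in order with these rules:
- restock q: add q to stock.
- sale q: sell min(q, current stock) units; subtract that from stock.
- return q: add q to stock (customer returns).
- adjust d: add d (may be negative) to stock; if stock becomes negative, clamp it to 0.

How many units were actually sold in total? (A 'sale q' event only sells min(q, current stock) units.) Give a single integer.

Processing events:
Start: stock = 28
  Event 1 (sale 8): sell min(8,28)=8. stock: 28 - 8 = 20. total_sold = 8
  Event 2 (sale 5): sell min(5,20)=5. stock: 20 - 5 = 15. total_sold = 13
  Event 3 (sale 4): sell min(4,15)=4. stock: 15 - 4 = 11. total_sold = 17
  Event 4 (adjust -1): 11 + -1 = 10
  Event 5 (restock 31): 10 + 31 = 41
  Event 6 (sale 17): sell min(17,41)=17. stock: 41 - 17 = 24. total_sold = 34
  Event 7 (restock 6): 24 + 6 = 30
  Event 8 (sale 9): sell min(9,30)=9. stock: 30 - 9 = 21. total_sold = 43
  Event 9 (sale 5): sell min(5,21)=5. stock: 21 - 5 = 16. total_sold = 48
  Event 10 (sale 25): sell min(25,16)=16. stock: 16 - 16 = 0. total_sold = 64
  Event 11 (restock 13): 0 + 13 = 13
  Event 12 (restock 36): 13 + 36 = 49
Final: stock = 49, total_sold = 64

Answer: 64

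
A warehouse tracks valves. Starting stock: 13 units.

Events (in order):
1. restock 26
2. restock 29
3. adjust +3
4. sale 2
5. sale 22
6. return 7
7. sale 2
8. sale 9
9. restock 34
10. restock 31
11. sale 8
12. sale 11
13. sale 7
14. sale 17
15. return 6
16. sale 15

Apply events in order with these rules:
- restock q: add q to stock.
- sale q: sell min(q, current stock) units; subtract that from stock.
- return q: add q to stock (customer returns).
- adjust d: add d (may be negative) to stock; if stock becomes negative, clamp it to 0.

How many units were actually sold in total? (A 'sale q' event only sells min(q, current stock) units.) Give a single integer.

Processing events:
Start: stock = 13
  Event 1 (restock 26): 13 + 26 = 39
  Event 2 (restock 29): 39 + 29 = 68
  Event 3 (adjust +3): 68 + 3 = 71
  Event 4 (sale 2): sell min(2,71)=2. stock: 71 - 2 = 69. total_sold = 2
  Event 5 (sale 22): sell min(22,69)=22. stock: 69 - 22 = 47. total_sold = 24
  Event 6 (return 7): 47 + 7 = 54
  Event 7 (sale 2): sell min(2,54)=2. stock: 54 - 2 = 52. total_sold = 26
  Event 8 (sale 9): sell min(9,52)=9. stock: 52 - 9 = 43. total_sold = 35
  Event 9 (restock 34): 43 + 34 = 77
  Event 10 (restock 31): 77 + 31 = 108
  Event 11 (sale 8): sell min(8,108)=8. stock: 108 - 8 = 100. total_sold = 43
  Event 12 (sale 11): sell min(11,100)=11. stock: 100 - 11 = 89. total_sold = 54
  Event 13 (sale 7): sell min(7,89)=7. stock: 89 - 7 = 82. total_sold = 61
  Event 14 (sale 17): sell min(17,82)=17. stock: 82 - 17 = 65. total_sold = 78
  Event 15 (return 6): 65 + 6 = 71
  Event 16 (sale 15): sell min(15,71)=15. stock: 71 - 15 = 56. total_sold = 93
Final: stock = 56, total_sold = 93

Answer: 93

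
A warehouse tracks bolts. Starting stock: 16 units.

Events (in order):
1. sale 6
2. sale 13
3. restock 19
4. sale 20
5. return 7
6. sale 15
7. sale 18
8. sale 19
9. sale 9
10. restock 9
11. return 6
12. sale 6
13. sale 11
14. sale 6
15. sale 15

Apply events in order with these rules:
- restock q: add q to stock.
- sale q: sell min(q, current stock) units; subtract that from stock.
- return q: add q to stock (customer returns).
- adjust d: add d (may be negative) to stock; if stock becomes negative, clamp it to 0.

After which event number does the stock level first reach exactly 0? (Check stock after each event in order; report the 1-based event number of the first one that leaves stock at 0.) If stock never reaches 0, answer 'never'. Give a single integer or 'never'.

Answer: 2

Derivation:
Processing events:
Start: stock = 16
  Event 1 (sale 6): sell min(6,16)=6. stock: 16 - 6 = 10. total_sold = 6
  Event 2 (sale 13): sell min(13,10)=10. stock: 10 - 10 = 0. total_sold = 16
  Event 3 (restock 19): 0 + 19 = 19
  Event 4 (sale 20): sell min(20,19)=19. stock: 19 - 19 = 0. total_sold = 35
  Event 5 (return 7): 0 + 7 = 7
  Event 6 (sale 15): sell min(15,7)=7. stock: 7 - 7 = 0. total_sold = 42
  Event 7 (sale 18): sell min(18,0)=0. stock: 0 - 0 = 0. total_sold = 42
  Event 8 (sale 19): sell min(19,0)=0. stock: 0 - 0 = 0. total_sold = 42
  Event 9 (sale 9): sell min(9,0)=0. stock: 0 - 0 = 0. total_sold = 42
  Event 10 (restock 9): 0 + 9 = 9
  Event 11 (return 6): 9 + 6 = 15
  Event 12 (sale 6): sell min(6,15)=6. stock: 15 - 6 = 9. total_sold = 48
  Event 13 (sale 11): sell min(11,9)=9. stock: 9 - 9 = 0. total_sold = 57
  Event 14 (sale 6): sell min(6,0)=0. stock: 0 - 0 = 0. total_sold = 57
  Event 15 (sale 15): sell min(15,0)=0. stock: 0 - 0 = 0. total_sold = 57
Final: stock = 0, total_sold = 57

First zero at event 2.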